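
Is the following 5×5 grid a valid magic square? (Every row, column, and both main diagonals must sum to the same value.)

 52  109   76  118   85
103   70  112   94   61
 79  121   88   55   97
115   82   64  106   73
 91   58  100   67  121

Row 1: 52 + 109 + 76 + 118 + 85 = 440.
Row 2: 103 + 70 + 112 + 94 + 61 = 440.
Row 3: 79 + 121 + 88 + 55 + 97 = 440.
Row 4: 115 + 82 + 64 + 106 + 73 = 440.
Row 5: 91 + 58 + 100 + 67 + 121 = 437.
Column 1: 52 + 103 + 79 + 115 + 91 = 440.
Column 2: 109 + 70 + 121 + 82 + 58 = 440.
Column 3: 76 + 112 + 88 + 64 + 100 = 440.
Column 4: 118 + 94 + 55 + 106 + 67 = 440.
Column 5: 85 + 61 + 97 + 73 + 121 = 437.
Main diagonal: 52 + 70 + 88 + 106 + 121 = 437.
Anti-diagonal: 85 + 94 + 88 + 82 + 91 = 440.

No — column 3 sums to 440 but main diagonal sums to 437.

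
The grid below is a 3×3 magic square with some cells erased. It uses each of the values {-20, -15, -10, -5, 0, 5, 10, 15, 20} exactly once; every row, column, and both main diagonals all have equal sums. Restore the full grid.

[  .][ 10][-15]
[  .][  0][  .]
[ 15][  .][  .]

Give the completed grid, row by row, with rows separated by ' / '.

5 10 -15 / -20 0 20 / 15 -10 -5

The 9 entries sum to 0, so each line sums to 0/3 = 0.
Row 1: 10 + (-15) + ? = 0, so (1,1) = 5.
The remaining cell in column 1 is (2,1) = 0 − 20 = -20.
The remaining cell in column 2 is (3,2) = 0 − 10 = -10.
Main diagonal: 5 + 0 + ? = 0, so (3,3) = -5.
Row 2 needs 0; the known cells sum to -20, so (2,3) = 20.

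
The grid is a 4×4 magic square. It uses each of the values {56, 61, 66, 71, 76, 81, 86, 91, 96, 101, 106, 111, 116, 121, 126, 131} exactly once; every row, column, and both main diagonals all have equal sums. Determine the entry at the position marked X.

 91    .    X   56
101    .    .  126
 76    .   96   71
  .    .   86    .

111

The 16 entries sum to 1496, so each line sums to 1496/4 = 374.
The remaining cell in row 3 is (3,2) = 374 − 243 = 131.
The remaining cell in column 1 is (4,1) = 374 − 268 = 106.
From column 4, 374 − (56 + 126 + 71) gives (4,4) = 121.
Main diagonal needs 374; the known cells sum to 308, so (2,2) = 66.
From anti-diagonal, 374 − (56 + 131 + 106) gives (2,3) = 81.
Row 4 needs 374; the known cells sum to 313, so (4,2) = 61.
Column 2 needs 374; the known cells sum to 258, so (1,2) = 116.
Using column 3: 81 + 96 + 86 + ? → (1,3) = 374 − 263 = 111.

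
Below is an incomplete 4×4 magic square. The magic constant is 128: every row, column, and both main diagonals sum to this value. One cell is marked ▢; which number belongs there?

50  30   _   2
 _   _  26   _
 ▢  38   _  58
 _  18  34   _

10

From row 1, 128 − (50 + 30 + 2) gives (1,3) = 46.
From column 2, 128 − (30 + 38 + 18) gives (2,2) = 42.
From column 3, 128 − (46 + 26 + 34) gives (3,3) = 22.
Main diagonal needs 128; the known cells sum to 114, so (4,4) = 14.
From anti-diagonal, 128 − (2 + 26 + 38) gives (4,1) = 62.
Row 3 must total 128; the given cells sum to 118, so (3,1) = 10.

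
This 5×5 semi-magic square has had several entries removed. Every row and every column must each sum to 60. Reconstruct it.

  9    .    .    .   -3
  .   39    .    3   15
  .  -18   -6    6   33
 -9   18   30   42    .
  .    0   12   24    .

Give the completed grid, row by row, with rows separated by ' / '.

The remaining cell in row 3 is (3,1) = 60 − 15 = 45.
Row 4: -9 + 18 + 30 + 42 + ? = 60, so (4,5) = -21.
Column 2 must total 60; the given cells sum to 39, so (1,2) = 21.
Column 4 needs 60; the known cells sum to 75, so (1,4) = -15.
Using column 5: -3 + 15 + 33 + (-21) + ? → (5,5) = 60 − 24 = 36.
The remaining cell in row 1 is (1,3) = 60 − 12 = 48.
From row 5, 60 − (0 + 12 + 24 + 36) gives (5,1) = -12.
Column 1: 9 + 45 + (-9) + (-12) + ? = 60, so (2,1) = 27.
Column 3 must total 60; the given cells sum to 84, so (2,3) = -24.

9 21 48 -15 -3 / 27 39 -24 3 15 / 45 -18 -6 6 33 / -9 18 30 42 -21 / -12 0 12 24 36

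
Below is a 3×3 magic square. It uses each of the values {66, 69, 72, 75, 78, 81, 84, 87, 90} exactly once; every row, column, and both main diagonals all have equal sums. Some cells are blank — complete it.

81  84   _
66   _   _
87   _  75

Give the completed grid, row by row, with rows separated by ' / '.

The 9 entries sum to 702, so each line sums to 702/3 = 234.
Row 1 must total 234; the given cells sum to 165, so (1,3) = 69.
Row 3 needs 234; the known cells sum to 162, so (3,2) = 72.
Using column 2: 84 + 72 + ? → (2,2) = 234 − 156 = 78.
From column 3, 234 − (69 + 75) gives (2,3) = 90.

81 84 69 / 66 78 90 / 87 72 75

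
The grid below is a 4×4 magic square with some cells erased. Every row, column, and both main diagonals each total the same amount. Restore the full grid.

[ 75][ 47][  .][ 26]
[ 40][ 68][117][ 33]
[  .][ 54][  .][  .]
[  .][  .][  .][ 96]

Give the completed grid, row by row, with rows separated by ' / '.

Row 2 is already complete: 40 + 68 + 117 + 33 = 258, so that is the magic constant.
Using row 1: 75 + 47 + 26 + ? → (1,3) = 258 − 148 = 110.
Using column 2: 47 + 68 + 54 + ? → (4,2) = 258 − 169 = 89.
Column 4 needs 258; the known cells sum to 155, so (3,4) = 103.
Using main diagonal: 75 + 68 + 96 + ? → (3,3) = 258 − 239 = 19.
Anti-diagonal: 26 + 117 + 54 + ? = 258, so (4,1) = 61.
From row 3, 258 − (54 + 19 + 103) gives (3,1) = 82.
From row 4, 258 − (61 + 89 + 96) gives (4,3) = 12.

75 47 110 26 / 40 68 117 33 / 82 54 19 103 / 61 89 12 96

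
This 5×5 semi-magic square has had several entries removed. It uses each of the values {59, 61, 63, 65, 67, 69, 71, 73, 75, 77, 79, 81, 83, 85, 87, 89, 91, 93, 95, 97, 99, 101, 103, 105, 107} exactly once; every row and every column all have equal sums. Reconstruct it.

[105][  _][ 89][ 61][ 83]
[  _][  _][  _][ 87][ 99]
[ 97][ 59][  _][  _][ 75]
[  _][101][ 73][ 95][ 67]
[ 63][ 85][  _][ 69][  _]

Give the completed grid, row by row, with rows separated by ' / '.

The 25 entries sum to 2075, so each line sums to 2075/5 = 415.
Using row 1: 105 + 89 + 61 + 83 + ? → (1,2) = 415 − 338 = 77.
From row 4, 415 − (101 + 73 + 95 + 67) gives (4,1) = 79.
Column 1 needs 415; the known cells sum to 344, so (2,1) = 71.
The remaining cell in column 2 is (2,2) = 415 − 322 = 93.
Column 4 needs 415; the known cells sum to 312, so (3,4) = 103.
Using column 5: 83 + 99 + 75 + 67 + ? → (5,5) = 415 − 324 = 91.
From row 2, 415 − (71 + 93 + 87 + 99) gives (2,3) = 65.
Row 3 needs 415; the known cells sum to 334, so (3,3) = 81.
The remaining cell in row 5 is (5,3) = 415 − 308 = 107.

105 77 89 61 83 / 71 93 65 87 99 / 97 59 81 103 75 / 79 101 73 95 67 / 63 85 107 69 91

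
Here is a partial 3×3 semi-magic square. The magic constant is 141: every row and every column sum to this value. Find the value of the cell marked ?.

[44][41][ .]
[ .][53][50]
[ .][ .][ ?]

35

The remaining cell in row 1 is (1,3) = 141 − 85 = 56.
Using row 2: 53 + 50 + ? → (2,1) = 141 − 103 = 38.
The remaining cell in column 1 is (3,1) = 141 − 82 = 59.
Column 2: 41 + 53 + ? = 141, so (3,2) = 47.
Column 3 needs 141; the known cells sum to 106, so (3,3) = 35.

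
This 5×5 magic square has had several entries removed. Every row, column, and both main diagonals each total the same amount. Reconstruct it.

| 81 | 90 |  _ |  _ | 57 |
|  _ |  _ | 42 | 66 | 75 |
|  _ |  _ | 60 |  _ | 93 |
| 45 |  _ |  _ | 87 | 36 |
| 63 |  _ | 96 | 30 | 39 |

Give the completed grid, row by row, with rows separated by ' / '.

Column 5 is already complete: 57 + 75 + 93 + 36 + 39 = 300, so that is the magic constant.
Row 5: 63 + 96 + 30 + 39 + ? = 300, so (5,2) = 72.
Main diagonal must total 300; the given cells sum to 267, so (2,2) = 33.
The remaining cell in anti-diagonal is (4,2) = 300 − 246 = 54.
Row 2: 33 + 42 + 66 + 75 + ? = 300, so (2,1) = 84.
Row 4 needs 300; the known cells sum to 222, so (4,3) = 78.
From column 1, 300 − (81 + 84 + 45 + 63) gives (3,1) = 27.
Column 2: 90 + 33 + 54 + 72 + ? = 300, so (3,2) = 51.
Using column 3: 42 + 60 + 78 + 96 + ? → (1,3) = 300 − 276 = 24.
The remaining cell in row 1 is (1,4) = 300 − 252 = 48.
Row 3 must total 300; the given cells sum to 231, so (3,4) = 69.

81 90 24 48 57 / 84 33 42 66 75 / 27 51 60 69 93 / 45 54 78 87 36 / 63 72 96 30 39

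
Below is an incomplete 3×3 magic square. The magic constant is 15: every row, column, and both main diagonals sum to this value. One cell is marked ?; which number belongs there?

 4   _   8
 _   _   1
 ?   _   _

From row 1, 15 − (4 + 8) gives (1,2) = 3.
Column 3: 8 + 1 + ? = 15, so (3,3) = 6.
From main diagonal, 15 − (4 + 6) gives (2,2) = 5.
Anti-diagonal needs 15; the known cells sum to 13, so (3,1) = 2.

2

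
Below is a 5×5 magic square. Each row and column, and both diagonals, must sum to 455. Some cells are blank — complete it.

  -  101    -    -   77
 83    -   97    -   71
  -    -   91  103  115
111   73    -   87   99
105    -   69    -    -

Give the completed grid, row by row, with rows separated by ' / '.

89 101 113 75 77 / 83 95 97 109 71 / 67 79 91 103 115 / 111 73 85 87 99 / 105 107 69 81 93

From row 4, 455 − (111 + 73 + 87 + 99) gives (4,3) = 85.
Column 3 must total 455; the given cells sum to 342, so (1,3) = 113.
Column 5 must total 455; the given cells sum to 362, so (5,5) = 93.
Anti-diagonal needs 455; the known cells sum to 346, so (2,4) = 109.
From row 2, 455 − (83 + 97 + 109 + 71) gives (2,2) = 95.
The remaining cell in main diagonal is (1,1) = 455 − 366 = 89.
Row 1 must total 455; the given cells sum to 380, so (1,4) = 75.
The remaining cell in column 1 is (3,1) = 455 − 388 = 67.
From column 4, 455 − (75 + 109 + 103 + 87) gives (5,4) = 81.
From row 3, 455 − (67 + 91 + 103 + 115) gives (3,2) = 79.
Row 5: 105 + 69 + 81 + 93 + ? = 455, so (5,2) = 107.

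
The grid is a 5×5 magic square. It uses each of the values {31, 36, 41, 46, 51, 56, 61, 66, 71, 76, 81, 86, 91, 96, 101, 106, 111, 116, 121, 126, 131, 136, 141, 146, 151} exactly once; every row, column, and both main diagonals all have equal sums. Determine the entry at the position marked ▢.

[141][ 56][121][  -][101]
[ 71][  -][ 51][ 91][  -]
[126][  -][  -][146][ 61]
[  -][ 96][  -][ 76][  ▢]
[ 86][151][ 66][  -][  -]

The 25 entries sum to 2275, so each line sums to 2275/5 = 455.
Row 1 must total 455; the given cells sum to 419, so (1,4) = 36.
Column 1: 141 + 71 + 126 + 86 + ? = 455, so (4,1) = 31.
The remaining cell in column 4 is (5,4) = 455 − 349 = 106.
Anti-diagonal needs 455; the known cells sum to 374, so (3,3) = 81.
From row 3, 455 − (126 + 81 + 146 + 61) gives (3,2) = 41.
From row 5, 455 − (86 + 151 + 66 + 106) gives (5,5) = 46.
Column 2 must total 455; the given cells sum to 344, so (2,2) = 111.
Column 3: 121 + 51 + 81 + 66 + ? = 455, so (4,3) = 136.
Row 2: 71 + 111 + 51 + 91 + ? = 455, so (2,5) = 131.
The remaining cell in row 4 is (4,5) = 455 − 339 = 116.

116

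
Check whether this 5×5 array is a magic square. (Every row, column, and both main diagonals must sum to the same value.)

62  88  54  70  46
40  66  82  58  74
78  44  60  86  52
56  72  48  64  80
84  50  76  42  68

Yes

Row 1: 62 + 88 + 54 + 70 + 46 = 320.
Row 2: 40 + 66 + 82 + 58 + 74 = 320.
Row 3: 78 + 44 + 60 + 86 + 52 = 320.
Row 4: 56 + 72 + 48 + 64 + 80 = 320.
Row 5: 84 + 50 + 76 + 42 + 68 = 320.
Column 1: 62 + 40 + 78 + 56 + 84 = 320.
Column 2: 88 + 66 + 44 + 72 + 50 = 320.
Column 3: 54 + 82 + 60 + 48 + 76 = 320.
Column 4: 70 + 58 + 86 + 64 + 42 = 320.
Column 5: 46 + 74 + 52 + 80 + 68 = 320.
Main diagonal: 62 + 66 + 60 + 64 + 68 = 320.
Anti-diagonal: 46 + 58 + 60 + 72 + 84 = 320.
All lines sum to 320.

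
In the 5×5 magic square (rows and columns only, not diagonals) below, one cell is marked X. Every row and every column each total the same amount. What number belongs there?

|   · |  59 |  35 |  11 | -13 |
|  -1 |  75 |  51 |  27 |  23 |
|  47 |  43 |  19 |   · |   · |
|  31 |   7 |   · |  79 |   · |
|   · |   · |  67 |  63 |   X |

Row 2 is complete and sums to 175; that is the magic constant.
Row 1 must total 175; the given cells sum to 92, so (1,1) = 83.
Column 1 must total 175; the given cells sum to 160, so (5,1) = 15.
Column 2: 59 + 75 + 43 + 7 + ? = 175, so (5,2) = -9.
Column 3: 35 + 51 + 19 + 67 + ? = 175, so (4,3) = 3.
Column 4 must total 175; the given cells sum to 180, so (3,4) = -5.
Using row 3: 47 + 43 + 19 + (-5) + ? → (3,5) = 175 − 104 = 71.
From row 4, 175 − (31 + 7 + 3 + 79) gives (4,5) = 55.
Using row 5: 15 + (-9) + 67 + 63 + ? → (5,5) = 175 − 136 = 39.

39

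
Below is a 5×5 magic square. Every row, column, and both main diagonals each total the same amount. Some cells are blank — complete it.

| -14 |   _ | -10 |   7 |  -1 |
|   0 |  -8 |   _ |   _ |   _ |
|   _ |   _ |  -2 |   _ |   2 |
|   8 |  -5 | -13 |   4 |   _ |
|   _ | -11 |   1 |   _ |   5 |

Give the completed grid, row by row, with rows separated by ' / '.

-14 3 -10 7 -1 / 0 -8 9 -4 -12 / -6 6 -2 -15 2 / 8 -5 -13 4 -9 / -3 -11 1 -7 5

Main diagonal is already complete: -14 + -8 + -2 + 4 + 5 = -15, so that is the magic constant.
Using row 1: -14 + (-10) + 7 + (-1) + ? → (1,2) = -15 − (-18) = 3.
From row 4, -15 − (8 + (-5) + (-13) + 4) gives (4,5) = -9.
Using column 2: 3 + (-8) + (-5) + (-11) + ? → (3,2) = -15 − (-21) = 6.
Column 3 needs -15; the known cells sum to -24, so (2,3) = 9.
From column 5, -15 − (-1 + 2 + (-9) + 5) gives (2,5) = -12.
From row 2, -15 − (0 + (-8) + 9 + (-12)) gives (2,4) = -4.
The remaining cell in anti-diagonal is (5,1) = -15 − (-12) = -3.
From row 5, -15 − (-3 + (-11) + 1 + 5) gives (5,4) = -7.
Column 1: -14 + 0 + 8 + (-3) + ? = -15, so (3,1) = -6.
From column 4, -15 − (7 + (-4) + 4 + (-7)) gives (3,4) = -15.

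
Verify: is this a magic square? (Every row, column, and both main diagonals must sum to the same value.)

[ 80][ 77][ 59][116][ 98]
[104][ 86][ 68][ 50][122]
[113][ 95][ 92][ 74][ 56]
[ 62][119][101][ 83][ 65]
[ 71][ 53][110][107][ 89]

Yes

Row 1: 80 + 77 + 59 + 116 + 98 = 430.
Row 2: 104 + 86 + 68 + 50 + 122 = 430.
Row 3: 113 + 95 + 92 + 74 + 56 = 430.
Row 4: 62 + 119 + 101 + 83 + 65 = 430.
Row 5: 71 + 53 + 110 + 107 + 89 = 430.
Column 1: 80 + 104 + 113 + 62 + 71 = 430.
Column 2: 77 + 86 + 95 + 119 + 53 = 430.
Column 3: 59 + 68 + 92 + 101 + 110 = 430.
Column 4: 116 + 50 + 74 + 83 + 107 = 430.
Column 5: 98 + 122 + 56 + 65 + 89 = 430.
Main diagonal: 80 + 86 + 92 + 83 + 89 = 430.
Anti-diagonal: 98 + 50 + 92 + 119 + 71 = 430.
All lines sum to 430.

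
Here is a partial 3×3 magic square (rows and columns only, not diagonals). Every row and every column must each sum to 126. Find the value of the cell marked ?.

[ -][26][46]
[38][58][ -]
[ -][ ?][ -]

42

The remaining cell in row 1 is (1,1) = 126 − 72 = 54.
Row 2 needs 126; the known cells sum to 96, so (2,3) = 30.
Using column 1: 54 + 38 + ? → (3,1) = 126 − 92 = 34.
Column 2 needs 126; the known cells sum to 84, so (3,2) = 42.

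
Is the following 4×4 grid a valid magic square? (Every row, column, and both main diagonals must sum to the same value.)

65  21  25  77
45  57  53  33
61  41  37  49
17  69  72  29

No — column 2 sums to 188 but column 3 sums to 187.

Row 1: 65 + 21 + 25 + 77 = 188.
Row 2: 45 + 57 + 53 + 33 = 188.
Row 3: 61 + 41 + 37 + 49 = 188.
Row 4: 17 + 69 + 72 + 29 = 187.
Column 1: 65 + 45 + 61 + 17 = 188.
Column 2: 21 + 57 + 41 + 69 = 188.
Column 3: 25 + 53 + 37 + 72 = 187.
Column 4: 77 + 33 + 49 + 29 = 188.
Main diagonal: 65 + 57 + 37 + 29 = 188.
Anti-diagonal: 77 + 53 + 41 + 17 = 188.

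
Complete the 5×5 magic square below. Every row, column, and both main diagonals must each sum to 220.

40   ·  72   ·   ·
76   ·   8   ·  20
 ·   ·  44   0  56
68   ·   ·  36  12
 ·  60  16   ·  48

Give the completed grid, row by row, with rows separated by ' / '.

From column 3, 220 − (72 + 8 + 44 + 16) gives (4,3) = 80.
Column 5 needs 220; the known cells sum to 136, so (1,5) = 84.
Main diagonal needs 220; the known cells sum to 168, so (2,2) = 52.
Row 2 needs 220; the known cells sum to 156, so (2,4) = 64.
Row 4 must total 220; the given cells sum to 196, so (4,2) = 24.
Anti-diagonal: 84 + 64 + 44 + 24 + ? = 220, so (5,1) = 4.
Row 5 needs 220; the known cells sum to 128, so (5,4) = 92.
Column 1: 40 + 76 + 68 + 4 + ? = 220, so (3,1) = 32.
Column 4 must total 220; the given cells sum to 192, so (1,4) = 28.
From row 1, 220 − (40 + 72 + 28 + 84) gives (1,2) = -4.
Using row 3: 32 + 44 + 0 + 56 + ? → (3,2) = 220 − 132 = 88.

40 -4 72 28 84 / 76 52 8 64 20 / 32 88 44 0 56 / 68 24 80 36 12 / 4 60 16 92 48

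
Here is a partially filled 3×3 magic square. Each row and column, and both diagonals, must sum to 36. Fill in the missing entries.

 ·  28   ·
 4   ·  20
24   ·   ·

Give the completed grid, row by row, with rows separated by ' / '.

Row 2: 4 + 20 + ? = 36, so (2,2) = 12.
The remaining cell in column 1 is (1,1) = 36 − 28 = 8.
Column 2 must total 36; the given cells sum to 40, so (3,2) = -4.
Main diagonal needs 36; the known cells sum to 20, so (3,3) = 16.
Using anti-diagonal: 12 + 24 + ? → (1,3) = 36 − 36 = 0.

8 28 0 / 4 12 20 / 24 -4 16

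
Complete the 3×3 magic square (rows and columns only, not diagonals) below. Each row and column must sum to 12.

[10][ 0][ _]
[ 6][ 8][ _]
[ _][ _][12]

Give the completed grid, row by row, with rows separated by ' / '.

From row 1, 12 − (10 + 0) gives (1,3) = 2.
Using row 2: 6 + 8 + ? → (2,3) = 12 − 14 = -2.
Column 1: 10 + 6 + ? = 12, so (3,1) = -4.
Using column 2: 0 + 8 + ? → (3,2) = 12 − 8 = 4.

10 0 2 / 6 8 -2 / -4 4 12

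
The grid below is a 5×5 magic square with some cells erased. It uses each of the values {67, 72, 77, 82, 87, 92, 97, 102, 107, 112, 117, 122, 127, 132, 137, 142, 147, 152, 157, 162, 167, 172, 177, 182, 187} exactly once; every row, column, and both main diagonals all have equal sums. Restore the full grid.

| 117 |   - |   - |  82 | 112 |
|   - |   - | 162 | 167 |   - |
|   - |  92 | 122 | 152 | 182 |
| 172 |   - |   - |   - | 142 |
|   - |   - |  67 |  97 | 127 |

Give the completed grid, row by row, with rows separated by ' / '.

117 147 177 82 112 / 102 132 162 167 72 / 87 92 122 152 182 / 172 77 107 137 142 / 157 187 67 97 127

The 25 entries sum to 3175, so each line sums to 3175/5 = 635.
Using row 3: 92 + 122 + 152 + 182 + ? → (3,1) = 635 − 548 = 87.
The remaining cell in column 4 is (4,4) = 635 − 498 = 137.
Column 5 needs 635; the known cells sum to 563, so (2,5) = 72.
The remaining cell in main diagonal is (2,2) = 635 − 503 = 132.
Using row 2: 132 + 162 + 167 + 72 + ? → (2,1) = 635 − 533 = 102.
From column 1, 635 − (117 + 102 + 87 + 172) gives (5,1) = 157.
Anti-diagonal must total 635; the given cells sum to 558, so (4,2) = 77.
Row 4 needs 635; the known cells sum to 528, so (4,3) = 107.
Row 5: 157 + 67 + 97 + 127 + ? = 635, so (5,2) = 187.
From column 2, 635 − (132 + 92 + 77 + 187) gives (1,2) = 147.
Column 3 needs 635; the known cells sum to 458, so (1,3) = 177.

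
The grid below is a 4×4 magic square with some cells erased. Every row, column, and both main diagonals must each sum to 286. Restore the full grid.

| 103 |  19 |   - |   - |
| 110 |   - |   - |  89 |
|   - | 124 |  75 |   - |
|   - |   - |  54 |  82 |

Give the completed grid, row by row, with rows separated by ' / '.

103 19 96 68 / 110 26 61 89 / 40 124 75 47 / 33 117 54 82

Main diagonal: 103 + 75 + 82 + ? = 286, so (2,2) = 26.
Row 2 needs 286; the known cells sum to 225, so (2,3) = 61.
The remaining cell in column 2 is (4,2) = 286 − 169 = 117.
From column 3, 286 − (61 + 75 + 54) gives (1,3) = 96.
From row 1, 286 − (103 + 19 + 96) gives (1,4) = 68.
The remaining cell in row 4 is (4,1) = 286 − 253 = 33.
Column 1: 103 + 110 + 33 + ? = 286, so (3,1) = 40.
Column 4: 68 + 89 + 82 + ? = 286, so (3,4) = 47.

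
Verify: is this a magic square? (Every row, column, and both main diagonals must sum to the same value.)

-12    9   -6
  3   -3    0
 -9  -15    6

No — column 1 sums to -18 but main diagonal sums to -9.

Row 1: -12 + 9 + (-6) = -9.
Row 2: 3 + (-3) + 0 = 0.
Row 3: -9 + (-15) + 6 = -18.
Column 1: -12 + 3 + (-9) = -18.
Column 2: 9 + (-3) + (-15) = -9.
Column 3: -6 + 0 + 6 = 0.
Main diagonal: -12 + (-3) + 6 = -9.
Anti-diagonal: -6 + (-3) + (-9) = -18.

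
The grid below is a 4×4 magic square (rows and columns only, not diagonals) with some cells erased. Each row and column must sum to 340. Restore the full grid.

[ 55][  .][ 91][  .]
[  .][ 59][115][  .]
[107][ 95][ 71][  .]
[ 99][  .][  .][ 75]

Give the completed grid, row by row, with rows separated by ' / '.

55 83 91 111 / 79 59 115 87 / 107 95 71 67 / 99 103 63 75

Row 3: 107 + 95 + 71 + ? = 340, so (3,4) = 67.
The remaining cell in column 1 is (2,1) = 340 − 261 = 79.
The remaining cell in column 3 is (4,3) = 340 − 277 = 63.
Row 2: 79 + 59 + 115 + ? = 340, so (2,4) = 87.
Row 4 must total 340; the given cells sum to 237, so (4,2) = 103.
Using column 2: 59 + 95 + 103 + ? → (1,2) = 340 − 257 = 83.
The remaining cell in column 4 is (1,4) = 340 − 229 = 111.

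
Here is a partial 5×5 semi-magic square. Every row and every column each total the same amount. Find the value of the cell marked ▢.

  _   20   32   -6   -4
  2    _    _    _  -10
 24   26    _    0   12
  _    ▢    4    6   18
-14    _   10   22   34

Column 5 is complete and sums to 50; that is the magic constant.
Row 1: 20 + 32 + (-6) + (-4) + ? = 50, so (1,1) = 8.
Row 3: 24 + 26 + 0 + 12 + ? = 50, so (3,3) = -12.
Row 5 needs 50; the known cells sum to 52, so (5,2) = -2.
From column 1, 50 − (8 + 2 + 24 + (-14)) gives (4,1) = 30.
Column 3: 32 + (-12) + 4 + 10 + ? = 50, so (2,3) = 16.
From column 4, 50 − (-6 + 0 + 6 + 22) gives (2,4) = 28.
From row 2, 50 − (2 + 16 + 28 + (-10)) gives (2,2) = 14.
From row 4, 50 − (30 + 4 + 6 + 18) gives (4,2) = -8.

-8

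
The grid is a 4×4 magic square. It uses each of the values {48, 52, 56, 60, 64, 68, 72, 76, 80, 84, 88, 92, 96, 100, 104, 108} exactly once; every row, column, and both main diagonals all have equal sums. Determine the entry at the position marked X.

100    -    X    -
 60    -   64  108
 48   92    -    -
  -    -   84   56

88

The 16 entries sum to 1248, so each line sums to 1248/4 = 312.
From row 2, 312 − (60 + 64 + 108) gives (2,2) = 80.
From column 1, 312 − (100 + 60 + 48) gives (4,1) = 104.
Main diagonal must total 312; the given cells sum to 236, so (3,3) = 76.
Anti-diagonal must total 312; the given cells sum to 260, so (1,4) = 52.
Row 3: 48 + 92 + 76 + ? = 312, so (3,4) = 96.
Row 4 needs 312; the known cells sum to 244, so (4,2) = 68.
Column 2 needs 312; the known cells sum to 240, so (1,2) = 72.
Using column 3: 64 + 76 + 84 + ? → (1,3) = 312 − 224 = 88.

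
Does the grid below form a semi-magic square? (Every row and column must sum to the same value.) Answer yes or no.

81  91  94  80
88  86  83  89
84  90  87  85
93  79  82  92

Yes

Row 1: 81 + 91 + 94 + 80 = 346.
Row 2: 88 + 86 + 83 + 89 = 346.
Row 3: 84 + 90 + 87 + 85 = 346.
Row 4: 93 + 79 + 82 + 92 = 346.
Column 1: 81 + 88 + 84 + 93 = 346.
Column 2: 91 + 86 + 90 + 79 = 346.
Column 3: 94 + 83 + 87 + 82 = 346.
Column 4: 80 + 89 + 85 + 92 = 346.
All lines sum to 346.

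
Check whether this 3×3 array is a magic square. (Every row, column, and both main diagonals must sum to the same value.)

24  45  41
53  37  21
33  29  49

Row 1: 24 + 45 + 41 = 110.
Row 2: 53 + 37 + 21 = 111.
Row 3: 33 + 29 + 49 = 111.
Column 1: 24 + 53 + 33 = 110.
Column 2: 45 + 37 + 29 = 111.
Column 3: 41 + 21 + 49 = 111.
Main diagonal: 24 + 37 + 49 = 110.
Anti-diagonal: 41 + 37 + 33 = 111.

No — column 1 sums to 110 but column 2 sums to 111.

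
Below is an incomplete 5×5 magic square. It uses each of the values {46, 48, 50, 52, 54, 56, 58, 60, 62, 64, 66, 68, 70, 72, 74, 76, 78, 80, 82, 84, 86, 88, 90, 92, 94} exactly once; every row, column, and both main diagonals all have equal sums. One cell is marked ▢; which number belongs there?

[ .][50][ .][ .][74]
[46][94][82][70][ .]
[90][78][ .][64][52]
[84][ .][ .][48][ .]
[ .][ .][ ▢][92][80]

The 25 entries sum to 1750, so each line sums to 1750/5 = 350.
Row 2 must total 350; the given cells sum to 292, so (2,5) = 58.
The remaining cell in row 3 is (3,3) = 350 − 284 = 66.
Column 4: 70 + 64 + 48 + 92 + ? = 350, so (1,4) = 76.
Using column 5: 74 + 58 + 52 + 80 + ? → (4,5) = 350 − 264 = 86.
Main diagonal needs 350; the known cells sum to 288, so (1,1) = 62.
Row 1: 62 + 50 + 76 + 74 + ? = 350, so (1,3) = 88.
Column 1 must total 350; the given cells sum to 282, so (5,1) = 68.
Anti-diagonal needs 350; the known cells sum to 278, so (4,2) = 72.
Row 4: 84 + 72 + 48 + 86 + ? = 350, so (4,3) = 60.
Column 2: 50 + 94 + 78 + 72 + ? = 350, so (5,2) = 56.
Column 3 must total 350; the given cells sum to 296, so (5,3) = 54.

54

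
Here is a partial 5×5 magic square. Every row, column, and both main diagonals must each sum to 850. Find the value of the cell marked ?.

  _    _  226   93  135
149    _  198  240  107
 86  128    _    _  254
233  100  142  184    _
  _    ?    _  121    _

Using row 2: 149 + 198 + 240 + 107 + ? → (2,2) = 850 − 694 = 156.
The remaining cell in row 4 is (4,5) = 850 − 659 = 191.
Column 4 must total 850; the given cells sum to 638, so (3,4) = 212.
The remaining cell in column 5 is (5,5) = 850 − 687 = 163.
The remaining cell in row 3 is (3,3) = 850 − 680 = 170.
The remaining cell in column 3 is (5,3) = 850 − 736 = 114.
Main diagonal must total 850; the given cells sum to 673, so (1,1) = 177.
From anti-diagonal, 850 − (135 + 240 + 170 + 100) gives (5,1) = 205.
Row 1: 177 + 226 + 93 + 135 + ? = 850, so (1,2) = 219.
From row 5, 850 − (205 + 114 + 121 + 163) gives (5,2) = 247.

247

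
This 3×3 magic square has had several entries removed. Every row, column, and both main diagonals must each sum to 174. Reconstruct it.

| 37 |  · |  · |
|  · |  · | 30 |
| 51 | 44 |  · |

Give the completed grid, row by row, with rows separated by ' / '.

37 72 65 / 86 58 30 / 51 44 79

Row 3: 51 + 44 + ? = 174, so (3,3) = 79.
Column 1 must total 174; the given cells sum to 88, so (2,1) = 86.
Column 3 needs 174; the known cells sum to 109, so (1,3) = 65.
From main diagonal, 174 − (37 + 79) gives (2,2) = 58.
Row 1: 37 + 65 + ? = 174, so (1,2) = 72.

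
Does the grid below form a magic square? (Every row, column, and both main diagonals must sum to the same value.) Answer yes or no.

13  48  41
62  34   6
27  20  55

Yes

Row 1: 13 + 48 + 41 = 102.
Row 2: 62 + 34 + 6 = 102.
Row 3: 27 + 20 + 55 = 102.
Column 1: 13 + 62 + 27 = 102.
Column 2: 48 + 34 + 20 = 102.
Column 3: 41 + 6 + 55 = 102.
Main diagonal: 13 + 34 + 55 = 102.
Anti-diagonal: 41 + 34 + 27 = 102.
All lines sum to 102.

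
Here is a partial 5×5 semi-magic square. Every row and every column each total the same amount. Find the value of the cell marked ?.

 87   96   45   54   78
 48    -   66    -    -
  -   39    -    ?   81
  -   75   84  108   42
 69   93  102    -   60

72

Row 1 is complete and sums to 360; that is the magic constant.
Using row 4: 75 + 84 + 108 + 42 + ? → (4,1) = 360 − 309 = 51.
Row 5: 69 + 93 + 102 + 60 + ? = 360, so (5,4) = 36.
Column 1 needs 360; the known cells sum to 255, so (3,1) = 105.
Column 2 needs 360; the known cells sum to 303, so (2,2) = 57.
Column 3 needs 360; the known cells sum to 297, so (3,3) = 63.
From column 5, 360 − (78 + 81 + 42 + 60) gives (2,5) = 99.
Row 2: 48 + 57 + 66 + 99 + ? = 360, so (2,4) = 90.
The remaining cell in row 3 is (3,4) = 360 − 288 = 72.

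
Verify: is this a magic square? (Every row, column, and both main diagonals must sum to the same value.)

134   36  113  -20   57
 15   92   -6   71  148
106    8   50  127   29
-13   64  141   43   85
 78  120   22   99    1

Yes

Row 1: 134 + 36 + 113 + (-20) + 57 = 320.
Row 2: 15 + 92 + (-6) + 71 + 148 = 320.
Row 3: 106 + 8 + 50 + 127 + 29 = 320.
Row 4: -13 + 64 + 141 + 43 + 85 = 320.
Row 5: 78 + 120 + 22 + 99 + 1 = 320.
Column 1: 134 + 15 + 106 + (-13) + 78 = 320.
Column 2: 36 + 92 + 8 + 64 + 120 = 320.
Column 3: 113 + (-6) + 50 + 141 + 22 = 320.
Column 4: -20 + 71 + 127 + 43 + 99 = 320.
Column 5: 57 + 148 + 29 + 85 + 1 = 320.
Main diagonal: 134 + 92 + 50 + 43 + 1 = 320.
Anti-diagonal: 57 + 71 + 50 + 64 + 78 = 320.
All lines sum to 320.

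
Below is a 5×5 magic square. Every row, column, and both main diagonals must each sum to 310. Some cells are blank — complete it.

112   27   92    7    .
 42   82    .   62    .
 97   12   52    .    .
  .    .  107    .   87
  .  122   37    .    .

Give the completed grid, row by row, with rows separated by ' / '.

112 27 92 7 72 / 42 82 22 62 102 / 97 12 52 117 32 / 2 67 107 47 87 / 57 122 37 77 17

Using row 1: 112 + 27 + 92 + 7 + ? → (1,5) = 310 − 238 = 72.
Column 2: 27 + 82 + 12 + 122 + ? = 310, so (4,2) = 67.
The remaining cell in column 3 is (2,3) = 310 − 288 = 22.
From anti-diagonal, 310 − (72 + 62 + 52 + 67) gives (5,1) = 57.
The remaining cell in row 2 is (2,5) = 310 − 208 = 102.
From column 1, 310 − (112 + 42 + 97 + 57) gives (4,1) = 2.
Row 4 must total 310; the given cells sum to 263, so (4,4) = 47.
Main diagonal: 112 + 82 + 52 + 47 + ? = 310, so (5,5) = 17.
Row 5 must total 310; the given cells sum to 233, so (5,4) = 77.
Using column 4: 7 + 62 + 47 + 77 + ? → (3,4) = 310 − 193 = 117.
The remaining cell in column 5 is (3,5) = 310 − 278 = 32.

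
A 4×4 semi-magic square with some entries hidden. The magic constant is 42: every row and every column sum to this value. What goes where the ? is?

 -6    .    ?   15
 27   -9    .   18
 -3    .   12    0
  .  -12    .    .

3

From row 2, 42 − (27 + (-9) + 18) gives (2,3) = 6.
Row 3 needs 42; the known cells sum to 9, so (3,2) = 33.
From column 1, 42 − (-6 + 27 + (-3)) gives (4,1) = 24.
Using column 2: -9 + 33 + (-12) + ? → (1,2) = 42 − 12 = 30.
The remaining cell in column 4 is (4,4) = 42 − 33 = 9.
Using row 1: -6 + 30 + 15 + ? → (1,3) = 42 − 39 = 3.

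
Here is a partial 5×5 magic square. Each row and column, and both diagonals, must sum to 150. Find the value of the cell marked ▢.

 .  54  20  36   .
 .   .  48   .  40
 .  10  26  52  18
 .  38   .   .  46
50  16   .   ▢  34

Using row 3: 10 + 26 + 52 + 18 + ? → (3,1) = 150 − 106 = 44.
Column 2 must total 150; the given cells sum to 118, so (2,2) = 32.
The remaining cell in column 5 is (1,5) = 150 − 138 = 12.
Using anti-diagonal: 12 + 26 + 38 + 50 + ? → (2,4) = 150 − 126 = 24.
The remaining cell in row 1 is (1,1) = 150 − 122 = 28.
Row 2: 32 + 48 + 24 + 40 + ? = 150, so (2,1) = 6.
Using column 1: 28 + 6 + 44 + 50 + ? → (4,1) = 150 − 128 = 22.
Main diagonal: 28 + 32 + 26 + 34 + ? = 150, so (4,4) = 30.
The remaining cell in row 4 is (4,3) = 150 − 136 = 14.
From column 3, 150 − (20 + 48 + 26 + 14) gives (5,3) = 42.
The remaining cell in column 4 is (5,4) = 150 − 142 = 8.

8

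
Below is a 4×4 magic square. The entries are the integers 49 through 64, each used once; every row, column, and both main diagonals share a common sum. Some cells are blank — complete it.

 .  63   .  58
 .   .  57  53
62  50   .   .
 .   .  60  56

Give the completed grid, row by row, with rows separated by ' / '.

51 63 54 58 / 52 64 57 53 / 62 50 55 59 / 61 49 60 56

The entries are 49 through 64, which sum to 904, so each line sums to 904/4 = 226.
Column 4 must total 226; the given cells sum to 167, so (3,4) = 59.
Anti-diagonal: 58 + 57 + 50 + ? = 226, so (4,1) = 61.
Row 3 needs 226; the known cells sum to 171, so (3,3) = 55.
Row 4: 61 + 60 + 56 + ? = 226, so (4,2) = 49.
Using column 2: 63 + 50 + 49 + ? → (2,2) = 226 − 162 = 64.
The remaining cell in column 3 is (1,3) = 226 − 172 = 54.
From main diagonal, 226 − (64 + 55 + 56) gives (1,1) = 51.
The remaining cell in row 2 is (2,1) = 226 − 174 = 52.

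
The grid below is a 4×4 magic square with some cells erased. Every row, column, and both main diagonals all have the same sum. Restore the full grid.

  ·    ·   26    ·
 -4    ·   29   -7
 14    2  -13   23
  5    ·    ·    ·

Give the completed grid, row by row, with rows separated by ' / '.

11 -1 26 -10 / -4 8 29 -7 / 14 2 -13 23 / 5 17 -16 20

Row 3 is already complete: 14 + 2 + -13 + 23 = 26, so that is the magic constant.
Row 2: -4 + 29 + (-7) + ? = 26, so (2,2) = 8.
Column 1 needs 26; the known cells sum to 15, so (1,1) = 11.
Column 3: 26 + 29 + (-13) + ? = 26, so (4,3) = -16.
Main diagonal must total 26; the given cells sum to 6, so (4,4) = 20.
The remaining cell in anti-diagonal is (1,4) = 26 − 36 = -10.
Row 1 needs 26; the known cells sum to 27, so (1,2) = -1.
Row 4: 5 + (-16) + 20 + ? = 26, so (4,2) = 17.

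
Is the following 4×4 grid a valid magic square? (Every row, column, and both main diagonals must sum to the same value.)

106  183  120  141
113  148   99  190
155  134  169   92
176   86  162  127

No — column 4 sums to 550 but row 4 sums to 551.

Row 1: 106 + 183 + 120 + 141 = 550.
Row 2: 113 + 148 + 99 + 190 = 550.
Row 3: 155 + 134 + 169 + 92 = 550.
Row 4: 176 + 86 + 162 + 127 = 551.
Column 1: 106 + 113 + 155 + 176 = 550.
Column 2: 183 + 148 + 134 + 86 = 551.
Column 3: 120 + 99 + 169 + 162 = 550.
Column 4: 141 + 190 + 92 + 127 = 550.
Main diagonal: 106 + 148 + 169 + 127 = 550.
Anti-diagonal: 141 + 99 + 134 + 176 = 550.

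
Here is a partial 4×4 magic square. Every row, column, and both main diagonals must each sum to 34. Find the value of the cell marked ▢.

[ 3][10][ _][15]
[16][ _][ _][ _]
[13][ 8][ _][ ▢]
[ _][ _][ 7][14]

1

From row 1, 34 − (3 + 10 + 15) gives (1,3) = 6.
Column 1 needs 34; the known cells sum to 32, so (4,1) = 2.
Anti-diagonal needs 34; the known cells sum to 25, so (2,3) = 9.
From row 4, 34 − (2 + 7 + 14) gives (4,2) = 11.
From column 2, 34 − (10 + 8 + 11) gives (2,2) = 5.
Column 3 needs 34; the known cells sum to 22, so (3,3) = 12.
Using row 2: 16 + 5 + 9 + ? → (2,4) = 34 − 30 = 4.
From row 3, 34 − (13 + 8 + 12) gives (3,4) = 1.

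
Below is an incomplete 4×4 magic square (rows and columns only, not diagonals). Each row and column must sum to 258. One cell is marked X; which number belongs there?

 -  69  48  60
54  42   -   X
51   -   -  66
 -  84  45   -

75

Using row 1: 69 + 48 + 60 + ? → (1,1) = 258 − 177 = 81.
Column 1: 81 + 54 + 51 + ? = 258, so (4,1) = 72.
The remaining cell in column 2 is (3,2) = 258 − 195 = 63.
From row 3, 258 − (51 + 63 + 66) gives (3,3) = 78.
The remaining cell in row 4 is (4,4) = 258 − 201 = 57.
Column 3 needs 258; the known cells sum to 171, so (2,3) = 87.
Column 4: 60 + 66 + 57 + ? = 258, so (2,4) = 75.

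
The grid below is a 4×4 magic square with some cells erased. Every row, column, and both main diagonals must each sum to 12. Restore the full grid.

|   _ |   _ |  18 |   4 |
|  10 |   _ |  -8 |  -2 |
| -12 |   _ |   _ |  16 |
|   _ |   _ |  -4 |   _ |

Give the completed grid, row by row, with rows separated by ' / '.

Row 2 must total 12; the given cells sum to 0, so (2,2) = 12.
Using column 3: 18 + (-8) + (-4) + ? → (3,3) = 12 − 6 = 6.
From column 4, 12 − (4 + (-2) + 16) gives (4,4) = -6.
Main diagonal must total 12; the given cells sum to 12, so (1,1) = 0.
Row 1 needs 12; the known cells sum to 22, so (1,2) = -10.
The remaining cell in row 3 is (3,2) = 12 − 10 = 2.
The remaining cell in column 1 is (4,1) = 12 − (-2) = 14.
Column 2 needs 12; the known cells sum to 4, so (4,2) = 8.

0 -10 18 4 / 10 12 -8 -2 / -12 2 6 16 / 14 8 -4 -6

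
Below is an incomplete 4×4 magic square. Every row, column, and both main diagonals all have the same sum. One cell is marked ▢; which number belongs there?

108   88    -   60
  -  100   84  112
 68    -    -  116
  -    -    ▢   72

92

Column 4 is complete and sums to 360; that is the magic constant.
Row 1 must total 360; the given cells sum to 256, so (1,3) = 104.
Row 2 must total 360; the given cells sum to 296, so (2,1) = 64.
Column 1: 108 + 64 + 68 + ? = 360, so (4,1) = 120.
Using main diagonal: 108 + 100 + 72 + ? → (3,3) = 360 − 280 = 80.
Anti-diagonal needs 360; the known cells sum to 264, so (3,2) = 96.
From column 2, 360 − (88 + 100 + 96) gives (4,2) = 76.
Column 3: 104 + 84 + 80 + ? = 360, so (4,3) = 92.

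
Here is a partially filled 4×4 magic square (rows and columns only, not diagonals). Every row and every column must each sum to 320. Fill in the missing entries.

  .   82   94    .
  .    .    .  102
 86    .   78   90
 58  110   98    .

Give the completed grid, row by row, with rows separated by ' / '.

Using row 3: 86 + 78 + 90 + ? → (3,2) = 320 − 254 = 66.
From row 4, 320 − (58 + 110 + 98) gives (4,4) = 54.
Column 2: 82 + 66 + 110 + ? = 320, so (2,2) = 62.
The remaining cell in column 3 is (2,3) = 320 − 270 = 50.
Column 4 must total 320; the given cells sum to 246, so (1,4) = 74.
From row 1, 320 − (82 + 94 + 74) gives (1,1) = 70.
The remaining cell in row 2 is (2,1) = 320 − 214 = 106.

70 82 94 74 / 106 62 50 102 / 86 66 78 90 / 58 110 98 54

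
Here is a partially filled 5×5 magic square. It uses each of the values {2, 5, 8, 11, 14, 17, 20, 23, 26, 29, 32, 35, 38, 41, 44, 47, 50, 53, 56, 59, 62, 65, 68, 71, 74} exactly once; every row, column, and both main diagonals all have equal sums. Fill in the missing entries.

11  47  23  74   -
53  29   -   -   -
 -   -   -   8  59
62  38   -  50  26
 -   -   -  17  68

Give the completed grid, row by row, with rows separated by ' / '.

11 47 23 74 35 / 53 29 65 41 2 / 20 71 32 8 59 / 62 38 14 50 26 / 44 5 56 17 68

The 25 entries sum to 950, so each line sums to 950/5 = 190.
Row 1 must total 190; the given cells sum to 155, so (1,5) = 35.
Row 4: 62 + 38 + 50 + 26 + ? = 190, so (4,3) = 14.
Using column 4: 74 + 8 + 50 + 17 + ? → (2,4) = 190 − 149 = 41.
Column 5: 35 + 59 + 26 + 68 + ? = 190, so (2,5) = 2.
From main diagonal, 190 − (11 + 29 + 50 + 68) gives (3,3) = 32.
Anti-diagonal must total 190; the given cells sum to 146, so (5,1) = 44.
Row 2 must total 190; the given cells sum to 125, so (2,3) = 65.
Column 1 needs 190; the known cells sum to 170, so (3,1) = 20.
From column 3, 190 − (23 + 65 + 32 + 14) gives (5,3) = 56.
Row 3 needs 190; the known cells sum to 119, so (3,2) = 71.
From row 5, 190 − (44 + 56 + 17 + 68) gives (5,2) = 5.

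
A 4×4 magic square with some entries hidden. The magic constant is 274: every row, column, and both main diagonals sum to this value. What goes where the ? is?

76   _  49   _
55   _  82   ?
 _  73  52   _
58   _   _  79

70

Column 1 needs 274; the known cells sum to 189, so (3,1) = 85.
From column 3, 274 − (49 + 82 + 52) gives (4,3) = 91.
Main diagonal needs 274; the known cells sum to 207, so (2,2) = 67.
Anti-diagonal must total 274; the given cells sum to 213, so (1,4) = 61.
Row 1: 76 + 49 + 61 + ? = 274, so (1,2) = 88.
From row 2, 274 − (55 + 67 + 82) gives (2,4) = 70.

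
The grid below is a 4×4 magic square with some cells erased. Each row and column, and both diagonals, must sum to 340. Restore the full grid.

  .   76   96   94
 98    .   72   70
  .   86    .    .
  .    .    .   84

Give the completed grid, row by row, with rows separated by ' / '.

74 76 96 94 / 98 100 72 70 / 80 86 82 92 / 88 78 90 84

The remaining cell in row 1 is (1,1) = 340 − 266 = 74.
From row 2, 340 − (98 + 72 + 70) gives (2,2) = 100.
Column 2 needs 340; the known cells sum to 262, so (4,2) = 78.
Column 4: 94 + 70 + 84 + ? = 340, so (3,4) = 92.
From main diagonal, 340 − (74 + 100 + 84) gives (3,3) = 82.
The remaining cell in anti-diagonal is (4,1) = 340 − 252 = 88.
From row 3, 340 − (86 + 82 + 92) gives (3,1) = 80.
The remaining cell in row 4 is (4,3) = 340 − 250 = 90.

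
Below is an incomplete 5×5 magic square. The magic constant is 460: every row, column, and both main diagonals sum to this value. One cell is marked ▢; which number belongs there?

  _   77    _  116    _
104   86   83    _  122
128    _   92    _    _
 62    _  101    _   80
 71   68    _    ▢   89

107

Row 2: 104 + 86 + 83 + 122 + ? = 460, so (2,4) = 65.
Column 1 must total 460; the given cells sum to 365, so (1,1) = 95.
Using main diagonal: 95 + 86 + 92 + 89 + ? → (4,4) = 460 − 362 = 98.
Row 4 needs 460; the known cells sum to 341, so (4,2) = 119.
Using column 2: 77 + 86 + 119 + 68 + ? → (3,2) = 460 − 350 = 110.
Anti-diagonal must total 460; the given cells sum to 347, so (1,5) = 113.
Row 1 must total 460; the given cells sum to 401, so (1,3) = 59.
The remaining cell in column 3 is (5,3) = 460 − 335 = 125.
Column 5 needs 460; the known cells sum to 404, so (3,5) = 56.
Row 3 needs 460; the known cells sum to 386, so (3,4) = 74.
Row 5: 71 + 68 + 125 + 89 + ? = 460, so (5,4) = 107.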